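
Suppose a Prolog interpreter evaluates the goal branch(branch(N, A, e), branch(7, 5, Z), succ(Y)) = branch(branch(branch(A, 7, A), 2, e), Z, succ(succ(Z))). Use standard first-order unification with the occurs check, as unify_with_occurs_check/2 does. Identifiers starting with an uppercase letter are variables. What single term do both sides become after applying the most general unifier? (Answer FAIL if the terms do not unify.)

Decompose branch/3: branch(N, A, e) = branch(branch(A, 7, A), 2, e),  branch(7, 5, Z) = Z,  succ(Y) = succ(succ(Z)).
Decompose branch/3: N = branch(A, 7, A),  A = 2,  e = e.
Bind N := branch(A, 7, A); no other remaining equation mentions N.
Bind A := 2; no other remaining equation mentions A. Substituting into the earlier binding gives N := branch(2, 7, 2).
Delete trivial equation e = e.
Occurs check fails: Z occurs in branch(7, 5, Z); the equation Z = branch(7, 5, Z) has no finite solution.

FAIL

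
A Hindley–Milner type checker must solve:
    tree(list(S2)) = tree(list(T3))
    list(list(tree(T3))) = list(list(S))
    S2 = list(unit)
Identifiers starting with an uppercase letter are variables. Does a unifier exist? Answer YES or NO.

YES

Decompose tree/1: list(S2) = list(T3).
Decompose list/1: S2 = T3.
Bind S2 := T3; substituting into the one remaining equation that mentions S2 gives: T3 = list(unit).
Decompose list/1: list(tree(T3)) = list(S).
Decompose list/1: tree(T3) = S.
Bind S := tree(T3); no other remaining equation mentions S.
Bind T3 := list(unit). Substituting into the earlier bindings gives S2 := list(unit), S := tree(list(unit)).
No equations remain and no clash or occurs-check failure arose, so a unifier exists.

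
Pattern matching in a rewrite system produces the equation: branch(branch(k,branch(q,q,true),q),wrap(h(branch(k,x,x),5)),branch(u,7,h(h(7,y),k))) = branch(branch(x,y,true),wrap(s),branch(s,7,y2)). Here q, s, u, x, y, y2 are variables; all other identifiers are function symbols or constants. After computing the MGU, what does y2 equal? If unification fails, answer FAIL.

Decompose branch/3: branch(k,branch(q,q,true),q) = branch(x,y,true),  wrap(h(branch(k,x,x),5)) = wrap(s),  branch(u,7,h(h(7,y),k)) = branch(s,7,y2).
Decompose branch/3: k = x,  branch(q,q,true) = y,  q = true.
Bind x := k; substituting into the one remaining equation that mentions x gives: wrap(h(branch(k,k,k),5)) = wrap(s).
Bind y := branch(q,q,true); substituting into the one remaining equation that mentions y gives: branch(u,7,h(h(7,branch(q,q,true)),k)) = branch(s,7,y2).
Bind q := true; substituting into the one remaining equation that mentions q gives: branch(u,7,h(h(7,branch(true,true,true)),k)) = branch(s,7,y2). Substituting into the earlier binding gives y := branch(true,true,true).
Decompose wrap/1: h(branch(k,k,k),5) = s.
Bind s := h(branch(k,k,k),5); substituting into the remaining equation gives: branch(u,7,h(h(7,branch(true,true,true)),k)) = branch(h(branch(k,k,k),5),7,y2).
Decompose branch/3: u = h(branch(k,k,k),5),  7 = 7,  h(h(7,branch(true,true,true)),k) = y2.
Bind u := h(branch(k,k,k),5); no other remaining equation mentions u.
Delete trivial equation 7 = 7.
Bind y2 := h(h(7,branch(true,true,true)),k).
MGU = { x ↦ k, y ↦ branch(true,true,true), q ↦ true, s ↦ h(branch(k,k,k),5), u ↦ h(branch(k,k,k),5), y2 ↦ h(h(7,branch(true,true,true)),k) }, so y2 ↦ h(h(7,branch(true,true,true)),k).

h(h(7,branch(true,true,true)),k)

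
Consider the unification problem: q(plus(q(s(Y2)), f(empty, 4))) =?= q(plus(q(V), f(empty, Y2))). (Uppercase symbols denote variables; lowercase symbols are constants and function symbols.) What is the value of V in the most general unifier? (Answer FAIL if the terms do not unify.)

s(4)

Decompose q/1: plus(q(s(Y2)), f(empty, 4)) =?= plus(q(V), f(empty, Y2)).
Decompose plus/2: q(s(Y2)) =?= q(V),  f(empty, 4) =?= f(empty, Y2).
Decompose q/1: s(Y2) =?= V.
Bind V := s(Y2); no other remaining equation mentions V.
Decompose f/2: empty =?= empty,  4 =?= Y2.
Delete trivial equation empty =?= empty.
Bind Y2 := 4. Substituting into the earlier binding gives V := s(4).
MGU = { V := s(4), Y2 := 4 }, so V := s(4).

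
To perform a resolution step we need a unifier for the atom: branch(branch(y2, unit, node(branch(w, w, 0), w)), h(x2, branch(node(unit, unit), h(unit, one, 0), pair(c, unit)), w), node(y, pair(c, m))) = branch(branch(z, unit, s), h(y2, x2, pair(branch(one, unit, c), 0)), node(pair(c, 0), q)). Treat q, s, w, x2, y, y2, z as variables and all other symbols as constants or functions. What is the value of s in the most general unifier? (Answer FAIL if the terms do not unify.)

node(branch(pair(branch(one, unit, c), 0), pair(branch(one, unit, c), 0), 0), pair(branch(one, unit, c), 0))

Decompose branch/3: branch(y2, unit, node(branch(w, w, 0), w)) = branch(z, unit, s),  h(x2, branch(node(unit, unit), h(unit, one, 0), pair(c, unit)), w) = h(y2, x2, pair(branch(one, unit, c), 0)),  node(y, pair(c, m)) = node(pair(c, 0), q).
Decompose branch/3: y2 = z,  unit = unit,  node(branch(w, w, 0), w) = s.
Bind y2 := z; substituting into the one remaining equation that mentions y2 gives: h(x2, branch(node(unit, unit), h(unit, one, 0), pair(c, unit)), w) = h(z, x2, pair(branch(one, unit, c), 0)).
Delete trivial equation unit = unit.
Bind s := node(branch(w, w, 0), w); no other remaining equation mentions s.
Decompose h/3: x2 = z,  branch(node(unit, unit), h(unit, one, 0), pair(c, unit)) = x2,  w = pair(branch(one, unit, c), 0).
Bind x2 := z; substituting into the one remaining equation that mentions x2 gives: branch(node(unit, unit), h(unit, one, 0), pair(c, unit)) = z.
Bind z := branch(node(unit, unit), h(unit, one, 0), pair(c, unit)); no other remaining equation mentions z. Substituting into the earlier bindings gives y2 := branch(node(unit, unit), h(unit, one, 0), pair(c, unit)), x2 := branch(node(unit, unit), h(unit, one, 0), pair(c, unit)).
Bind w := pair(branch(one, unit, c), 0); no other remaining equation mentions w. Substituting into the earlier binding gives s := node(branch(pair(branch(one, unit, c), 0), pair(branch(one, unit, c), 0), 0), pair(branch(one, unit, c), 0)).
Decompose node/2: y = pair(c, 0),  pair(c, m) = q.
Bind y := pair(c, 0); no other remaining equation mentions y.
Bind q := pair(c, m).
MGU = { y2 := branch(node(unit, unit), h(unit, one, 0), pair(c, unit)), s := node(branch(pair(branch(one, unit, c), 0), pair(branch(one, unit, c), 0), 0), pair(branch(one, unit, c), 0)), x2 := branch(node(unit, unit), h(unit, one, 0), pair(c, unit)), z := branch(node(unit, unit), h(unit, one, 0), pair(c, unit)), w := pair(branch(one, unit, c), 0), y := pair(c, 0), q := pair(c, m) }, so s := node(branch(pair(branch(one, unit, c), 0), pair(branch(one, unit, c), 0), 0), pair(branch(one, unit, c), 0)).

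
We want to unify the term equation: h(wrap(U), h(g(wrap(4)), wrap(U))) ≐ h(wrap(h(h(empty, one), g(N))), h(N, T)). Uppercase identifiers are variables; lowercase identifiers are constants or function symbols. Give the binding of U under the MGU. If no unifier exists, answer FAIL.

Decompose h/2: wrap(U) ≐ wrap(h(h(empty, one), g(N))),  h(g(wrap(4)), wrap(U)) ≐ h(N, T).
Decompose wrap/1: U ≐ h(h(empty, one), g(N)).
Bind U := h(h(empty, one), g(N)); substituting into the remaining equation gives: h(g(wrap(4)), wrap(h(h(empty, one), g(N)))) ≐ h(N, T).
Decompose h/2: g(wrap(4)) ≐ N,  wrap(h(h(empty, one), g(N))) ≐ T.
Bind N := g(wrap(4)); substituting into the remaining equation gives: wrap(h(h(empty, one), g(g(wrap(4))))) ≐ T. Substituting into the earlier binding gives U := h(h(empty, one), g(g(wrap(4)))).
Bind T := wrap(h(h(empty, one), g(g(wrap(4))))).
MGU = { U := h(h(empty, one), g(g(wrap(4)))), N := g(wrap(4)), T := wrap(h(h(empty, one), g(g(wrap(4))))) }, so U := h(h(empty, one), g(g(wrap(4)))).

h(h(empty, one), g(g(wrap(4))))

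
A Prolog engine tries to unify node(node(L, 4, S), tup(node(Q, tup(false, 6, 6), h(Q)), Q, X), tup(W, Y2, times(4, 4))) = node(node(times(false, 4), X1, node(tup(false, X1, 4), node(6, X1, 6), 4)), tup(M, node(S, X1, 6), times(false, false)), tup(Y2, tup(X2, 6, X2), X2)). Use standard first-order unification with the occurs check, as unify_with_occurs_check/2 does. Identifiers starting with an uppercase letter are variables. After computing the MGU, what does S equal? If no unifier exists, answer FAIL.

node(tup(false, 4, 4), node(6, 4, 6), 4)

Decompose node/3: node(L, 4, S) = node(times(false, 4), X1, node(tup(false, X1, 4), node(6, X1, 6), 4)),  tup(node(Q, tup(false, 6, 6), h(Q)), Q, X) = tup(M, node(S, X1, 6), times(false, false)),  tup(W, Y2, times(4, 4)) = tup(Y2, tup(X2, 6, X2), X2).
Decompose node/3: L = times(false, 4),  4 = X1,  S = node(tup(false, X1, 4), node(6, X1, 6), 4).
Bind L := times(false, 4); no other remaining equation mentions L.
Bind X1 := 4; substituting into the 2 remaining equations that mention X1 gives: S = node(tup(false, 4, 4), node(6, 4, 6), 4),  tup(node(Q, tup(false, 6, 6), h(Q)), Q, X) = tup(M, node(S, 4, 6), times(false, false)).
Bind S := node(tup(false, 4, 4), node(6, 4, 6), 4); substituting into the one remaining equation that mentions S gives: tup(node(Q, tup(false, 6, 6), h(Q)), Q, X) = tup(M, node(node(tup(false, 4, 4), node(6, 4, 6), 4), 4, 6), times(false, false)).
Decompose tup/3: node(Q, tup(false, 6, 6), h(Q)) = M,  Q = node(node(tup(false, 4, 4), node(6, 4, 6), 4), 4, 6),  X = times(false, false).
Bind M := node(Q, tup(false, 6, 6), h(Q)); no other remaining equation mentions M.
Bind Q := node(node(tup(false, 4, 4), node(6, 4, 6), 4), 4, 6); no other remaining equation mentions Q. Substituting into the earlier binding gives M := node(node(node(tup(false, 4, 4), node(6, 4, 6), 4), 4, 6), tup(false, 6, 6), h(node(node(tup(false, 4, 4), node(6, 4, 6), 4), 4, 6))).
Bind X := times(false, false); no other remaining equation mentions X.
Decompose tup/3: W = Y2,  Y2 = tup(X2, 6, X2),  times(4, 4) = X2.
Bind W := Y2; no other remaining equation mentions W.
Bind Y2 := tup(X2, 6, X2); no other remaining equation mentions Y2. Substituting into the earlier binding gives W := tup(X2, 6, X2).
Bind X2 := times(4, 4). Substituting into the earlier bindings gives W := tup(times(4, 4), 6, times(4, 4)), Y2 := tup(times(4, 4), 6, times(4, 4)).
MGU = { L ↦ times(false, 4), X1 ↦ 4, S ↦ node(tup(false, 4, 4), node(6, 4, 6), 4), M ↦ node(node(node(tup(false, 4, 4), node(6, 4, 6), 4), 4, 6), tup(false, 6, 6), h(node(node(tup(false, 4, 4), node(6, 4, 6), 4), 4, 6))), Q ↦ node(node(tup(false, 4, 4), node(6, 4, 6), 4), 4, 6), X ↦ times(false, false), W ↦ tup(times(4, 4), 6, times(4, 4)), Y2 ↦ tup(times(4, 4), 6, times(4, 4)), X2 ↦ times(4, 4) }, so S ↦ node(tup(false, 4, 4), node(6, 4, 6), 4).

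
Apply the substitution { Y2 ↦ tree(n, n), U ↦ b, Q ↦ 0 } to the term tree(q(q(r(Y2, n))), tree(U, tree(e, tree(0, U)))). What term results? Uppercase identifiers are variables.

tree(q(q(r(tree(n, n), n))), tree(b, tree(e, tree(0, b))))

Replace each occurrence of Y2 with tree(n, n).
Replace each occurrence of U with b.
Result: tree(q(q(r(tree(n, n), n))), tree(b, tree(e, tree(0, b)))).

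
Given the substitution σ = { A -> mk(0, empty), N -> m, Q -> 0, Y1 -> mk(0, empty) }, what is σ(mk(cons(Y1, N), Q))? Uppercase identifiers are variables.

Replace each occurrence of N with m.
Replace each occurrence of Q with 0.
Replace each occurrence of Y1 with mk(0, empty).
Result: mk(cons(mk(0, empty), m), 0).

mk(cons(mk(0, empty), m), 0)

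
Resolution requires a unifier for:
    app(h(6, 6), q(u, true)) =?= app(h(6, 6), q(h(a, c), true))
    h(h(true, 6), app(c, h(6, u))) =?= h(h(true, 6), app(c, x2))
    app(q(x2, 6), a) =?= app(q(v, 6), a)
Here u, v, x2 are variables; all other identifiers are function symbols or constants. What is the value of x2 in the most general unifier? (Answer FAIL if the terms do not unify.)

h(6, h(a, c))

Decompose app/2: h(6, 6) =?= h(6, 6),  q(u, true) =?= q(h(a, c), true).
Delete trivial equation h(6, 6) =?= h(6, 6).
Decompose q/2: u =?= h(a, c),  true =?= true.
Bind u := h(a, c); substituting into the one remaining equation that mentions u gives: h(h(true, 6), app(c, h(6, h(a, c)))) =?= h(h(true, 6), app(c, x2)).
Delete trivial equation true =?= true.
Decompose h/2: h(true, 6) =?= h(true, 6),  app(c, h(6, h(a, c))) =?= app(c, x2).
Delete trivial equation h(true, 6) =?= h(true, 6).
Decompose app/2: c =?= c,  h(6, h(a, c)) =?= x2.
Delete trivial equation c =?= c.
Bind x2 := h(6, h(a, c)); substituting into the remaining equation gives: app(q(h(6, h(a, c)), 6), a) =?= app(q(v, 6), a).
Decompose app/2: q(h(6, h(a, c)), 6) =?= q(v, 6),  a =?= a.
Decompose q/2: h(6, h(a, c)) =?= v,  6 =?= 6.
Bind v := h(6, h(a, c)); no other remaining equation mentions v.
Delete trivial equation 6 =?= 6.
Delete trivial equation a =?= a.
MGU = { u ↦ h(a, c), x2 ↦ h(6, h(a, c)), v ↦ h(6, h(a, c)) }, so x2 ↦ h(6, h(a, c)).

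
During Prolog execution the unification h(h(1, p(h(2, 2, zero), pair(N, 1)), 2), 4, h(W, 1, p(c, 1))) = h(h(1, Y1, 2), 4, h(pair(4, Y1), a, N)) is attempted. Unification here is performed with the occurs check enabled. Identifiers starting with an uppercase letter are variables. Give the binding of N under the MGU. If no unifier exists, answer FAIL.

Decompose h/3: h(1, p(h(2, 2, zero), pair(N, 1)), 2) = h(1, Y1, 2),  4 = 4,  h(W, 1, p(c, 1)) = h(pair(4, Y1), a, N).
Decompose h/3: 1 = 1,  p(h(2, 2, zero), pair(N, 1)) = Y1,  2 = 2.
Delete trivial equation 1 = 1.
Bind Y1 := p(h(2, 2, zero), pair(N, 1)); substituting into the one remaining equation that mentions Y1 gives: h(W, 1, p(c, 1)) = h(pair(4, p(h(2, 2, zero), pair(N, 1))), a, N).
Delete trivial equation 2 = 2.
Delete trivial equation 4 = 4.
Decompose h/3: W = pair(4, p(h(2, 2, zero), pair(N, 1))),  1 = a,  p(c, 1) = N.
Bind W := pair(4, p(h(2, 2, zero), pair(N, 1))); no other remaining equation mentions W.
Clash: constants 1 and a differ; no unifier exists.

FAIL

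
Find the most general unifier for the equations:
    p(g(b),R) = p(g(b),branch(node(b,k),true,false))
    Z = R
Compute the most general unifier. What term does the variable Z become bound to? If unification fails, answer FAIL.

Decompose p/2: g(b) = g(b),  R = branch(node(b,k),true,false).
Delete trivial equation g(b) = g(b).
Bind R := branch(node(b,k),true,false); substituting into the remaining equation gives: Z = branch(node(b,k),true,false).
Bind Z := branch(node(b,k),true,false).
MGU = { R -> branch(node(b,k),true,false), Z -> branch(node(b,k),true,false) }, so Z -> branch(node(b,k),true,false).

branch(node(b,k),true,false)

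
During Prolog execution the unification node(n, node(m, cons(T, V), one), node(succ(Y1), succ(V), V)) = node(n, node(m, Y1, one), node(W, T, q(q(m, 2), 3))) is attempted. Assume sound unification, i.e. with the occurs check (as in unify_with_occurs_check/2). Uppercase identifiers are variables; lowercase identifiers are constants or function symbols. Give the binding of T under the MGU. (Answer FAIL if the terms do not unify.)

Decompose node/3: n = n,  node(m, cons(T, V), one) = node(m, Y1, one),  node(succ(Y1), succ(V), V) = node(W, T, q(q(m, 2), 3)).
Delete trivial equation n = n.
Decompose node/3: m = m,  cons(T, V) = Y1,  one = one.
Delete trivial equation m = m.
Bind Y1 := cons(T, V); substituting into the one remaining equation that mentions Y1 gives: node(succ(cons(T, V)), succ(V), V) = node(W, T, q(q(m, 2), 3)).
Delete trivial equation one = one.
Decompose node/3: succ(cons(T, V)) = W,  succ(V) = T,  V = q(q(m, 2), 3).
Bind W := succ(cons(T, V)); no other remaining equation mentions W.
Bind T := succ(V); no other remaining equation mentions T. Substituting into the earlier bindings gives Y1 := cons(succ(V), V), W := succ(cons(succ(V), V)).
Bind V := q(q(m, 2), 3). Substituting into the earlier bindings gives Y1 := cons(succ(q(q(m, 2), 3)), q(q(m, 2), 3)), W := succ(cons(succ(q(q(m, 2), 3)), q(q(m, 2), 3))), T := succ(q(q(m, 2), 3)).
MGU = { Y1 -> cons(succ(q(q(m, 2), 3)), q(q(m, 2), 3)), W -> succ(cons(succ(q(q(m, 2), 3)), q(q(m, 2), 3))), T -> succ(q(q(m, 2), 3)), V -> q(q(m, 2), 3) }, so T -> succ(q(q(m, 2), 3)).

succ(q(q(m, 2), 3))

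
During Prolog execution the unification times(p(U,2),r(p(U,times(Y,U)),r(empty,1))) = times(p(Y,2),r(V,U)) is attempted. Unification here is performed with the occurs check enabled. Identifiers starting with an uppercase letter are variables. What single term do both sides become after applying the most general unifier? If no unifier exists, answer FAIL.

times(p(r(empty,1),2),r(p(r(empty,1),times(r(empty,1),r(empty,1))),r(empty,1)))

Decompose times/2: p(U,2) = p(Y,2),  r(p(U,times(Y,U)),r(empty,1)) = r(V,U).
Decompose p/2: U = Y,  2 = 2.
Bind U := Y; substituting into the one remaining equation that mentions U gives: r(p(Y,times(Y,Y)),r(empty,1)) = r(V,Y).
Delete trivial equation 2 = 2.
Decompose r/2: p(Y,times(Y,Y)) = V,  r(empty,1) = Y.
Bind V := p(Y,times(Y,Y)); no other remaining equation mentions V.
Bind Y := r(empty,1). Substituting into the earlier bindings gives U := r(empty,1), V := p(r(empty,1),times(r(empty,1),r(empty,1))).
Applying the MGU to either side gives times(p(r(empty,1),2),r(p(r(empty,1),times(r(empty,1),r(empty,1))),r(empty,1))).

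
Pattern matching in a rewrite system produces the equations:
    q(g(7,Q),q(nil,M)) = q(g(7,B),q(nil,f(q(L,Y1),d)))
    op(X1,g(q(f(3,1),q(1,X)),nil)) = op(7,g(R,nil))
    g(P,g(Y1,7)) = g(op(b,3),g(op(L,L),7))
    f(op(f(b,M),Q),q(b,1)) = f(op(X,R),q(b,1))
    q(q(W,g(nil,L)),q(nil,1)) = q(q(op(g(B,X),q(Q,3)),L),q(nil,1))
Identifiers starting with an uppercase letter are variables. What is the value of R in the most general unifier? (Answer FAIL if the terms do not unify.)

FAIL

Decompose q/2: g(7,Q) = g(7,B),  q(nil,M) = q(nil,f(q(L,Y1),d)).
Decompose g/2: 7 = 7,  Q = B.
Delete trivial equation 7 = 7.
Bind Q := B; substituting into the 2 remaining equations that mention Q gives: f(op(f(b,M),B),q(b,1)) = f(op(X,R),q(b,1)),  q(q(W,g(nil,L)),q(nil,1)) = q(q(op(g(B,X),q(B,3)),L),q(nil,1)).
Decompose q/2: nil = nil,  M = f(q(L,Y1),d).
Delete trivial equation nil = nil.
Bind M := f(q(L,Y1),d); substituting into the one remaining equation that mentions M gives: f(op(f(b,f(q(L,Y1),d)),B),q(b,1)) = f(op(X,R),q(b,1)).
Decompose op/2: X1 = 7,  g(q(f(3,1),q(1,X)),nil) = g(R,nil).
Bind X1 := 7; no other remaining equation mentions X1.
Decompose g/2: q(f(3,1),q(1,X)) = R,  nil = nil.
Bind R := q(f(3,1),q(1,X)); substituting into the one remaining equation that mentions R gives: f(op(f(b,f(q(L,Y1),d)),B),q(b,1)) = f(op(X,q(f(3,1),q(1,X))),q(b,1)).
Delete trivial equation nil = nil.
Decompose g/2: P = op(b,3),  g(Y1,7) = g(op(L,L),7).
Bind P := op(b,3); no other remaining equation mentions P.
Decompose g/2: Y1 = op(L,L),  7 = 7.
Bind Y1 := op(L,L); substituting into the one remaining equation that mentions Y1 gives: f(op(f(b,f(q(L,op(L,L)),d)),B),q(b,1)) = f(op(X,q(f(3,1),q(1,X))),q(b,1)). Substituting into the earlier binding gives M := f(q(L,op(L,L)),d).
Delete trivial equation 7 = 7.
Decompose f/2: op(f(b,f(q(L,op(L,L)),d)),B) = op(X,q(f(3,1),q(1,X))),  q(b,1) = q(b,1).
Decompose op/2: f(b,f(q(L,op(L,L)),d)) = X,  B = q(f(3,1),q(1,X)).
Bind X := f(b,f(q(L,op(L,L)),d)); substituting into the 2 remaining equations that mention X gives: B = q(f(3,1),q(1,f(b,f(q(L,op(L,L)),d)))),  q(q(W,g(nil,L)),q(nil,1)) = q(q(op(g(B,f(b,f(q(L,op(L,L)),d))),q(B,3)),L),q(nil,1)). Substituting into the earlier binding gives R := q(f(3,1),q(1,f(b,f(q(L,op(L,L)),d)))).
Bind B := q(f(3,1),q(1,f(b,f(q(L,op(L,L)),d)))); substituting into the one remaining equation that mentions B gives: q(q(W,g(nil,L)),q(nil,1)) = q(q(op(g(q(f(3,1),q(1,f(b,f(q(L,op(L,L)),d)))),f(b,f(q(L,op(L,L)),d))),q(q(f(3,1),q(1,f(b,f(q(L,op(L,L)),d)))),3)),L),q(nil,1)). Substituting into the earlier binding gives Q := q(f(3,1),q(1,f(b,f(q(L,op(L,L)),d)))).
Delete trivial equation q(b,1) = q(b,1).
Decompose q/2: q(W,g(nil,L)) = q(op(g(q(f(3,1),q(1,f(b,f(q(L,op(L,L)),d)))),f(b,f(q(L,op(L,L)),d))),q(q(f(3,1),q(1,f(b,f(q(L,op(L,L)),d)))),3)),L),  q(nil,1) = q(nil,1).
Decompose q/2: W = op(g(q(f(3,1),q(1,f(b,f(q(L,op(L,L)),d)))),f(b,f(q(L,op(L,L)),d))),q(q(f(3,1),q(1,f(b,f(q(L,op(L,L)),d)))),3)),  g(nil,L) = L.
Bind W := op(g(q(f(3,1),q(1,f(b,f(q(L,op(L,L)),d)))),f(b,f(q(L,op(L,L)),d))),q(q(f(3,1),q(1,f(b,f(q(L,op(L,L)),d)))),3)); no other remaining equation mentions W.
Occurs check fails: L occurs in g(nil,L); the equation L = g(nil,L) has no finite solution.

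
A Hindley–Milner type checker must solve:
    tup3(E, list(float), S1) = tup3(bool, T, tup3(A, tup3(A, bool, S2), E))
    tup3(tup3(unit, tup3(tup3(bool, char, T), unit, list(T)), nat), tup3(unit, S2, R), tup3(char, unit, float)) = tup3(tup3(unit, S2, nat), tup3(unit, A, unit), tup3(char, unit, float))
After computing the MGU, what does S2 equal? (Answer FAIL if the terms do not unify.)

tup3(tup3(bool, char, list(float)), unit, list(list(float)))

Decompose tup3/3: E = bool,  list(float) = T,  S1 = tup3(A, tup3(A, bool, S2), E).
Bind E := bool; substituting into the one remaining equation that mentions E gives: S1 = tup3(A, tup3(A, bool, S2), bool).
Bind T := list(float); substituting into the one remaining equation that mentions T gives: tup3(tup3(unit, tup3(tup3(bool, char, list(float)), unit, list(list(float))), nat), tup3(unit, S2, R), tup3(char, unit, float)) = tup3(tup3(unit, S2, nat), tup3(unit, A, unit), tup3(char, unit, float)).
Bind S1 := tup3(A, tup3(A, bool, S2), bool); no other remaining equation mentions S1.
Decompose tup3/3: tup3(unit, tup3(tup3(bool, char, list(float)), unit, list(list(float))), nat) = tup3(unit, S2, nat),  tup3(unit, S2, R) = tup3(unit, A, unit),  tup3(char, unit, float) = tup3(char, unit, float).
Decompose tup3/3: unit = unit,  tup3(tup3(bool, char, list(float)), unit, list(list(float))) = S2,  nat = nat.
Delete trivial equation unit = unit.
Bind S2 := tup3(tup3(bool, char, list(float)), unit, list(list(float))); substituting into the one remaining equation that mentions S2 gives: tup3(unit, tup3(tup3(bool, char, list(float)), unit, list(list(float))), R) = tup3(unit, A, unit). Substituting into the earlier binding gives S1 := tup3(A, tup3(A, bool, tup3(tup3(bool, char, list(float)), unit, list(list(float)))), bool).
Delete trivial equation nat = nat.
Decompose tup3/3: unit = unit,  tup3(tup3(bool, char, list(float)), unit, list(list(float))) = A,  R = unit.
Delete trivial equation unit = unit.
Bind A := tup3(tup3(bool, char, list(float)), unit, list(list(float))); no other remaining equation mentions A. Substituting into the earlier binding gives S1 := tup3(tup3(tup3(bool, char, list(float)), unit, list(list(float))), tup3(tup3(tup3(bool, char, list(float)), unit, list(list(float))), bool, tup3(tup3(bool, char, list(float)), unit, list(list(float)))), bool).
Bind R := unit; no other remaining equation mentions R.
Delete trivial equation tup3(char, unit, float) = tup3(char, unit, float).
MGU = { E := bool, T := list(float), S1 := tup3(tup3(tup3(bool, char, list(float)), unit, list(list(float))), tup3(tup3(tup3(bool, char, list(float)), unit, list(list(float))), bool, tup3(tup3(bool, char, list(float)), unit, list(list(float)))), bool), S2 := tup3(tup3(bool, char, list(float)), unit, list(list(float))), A := tup3(tup3(bool, char, list(float)), unit, list(list(float))), R := unit }, so S2 := tup3(tup3(bool, char, list(float)), unit, list(list(float))).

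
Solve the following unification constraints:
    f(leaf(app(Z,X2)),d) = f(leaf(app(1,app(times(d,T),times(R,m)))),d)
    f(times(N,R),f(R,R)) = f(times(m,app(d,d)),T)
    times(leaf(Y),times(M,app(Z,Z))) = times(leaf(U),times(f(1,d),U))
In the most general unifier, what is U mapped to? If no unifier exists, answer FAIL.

Decompose f/2: leaf(app(Z,X2)) = leaf(app(1,app(times(d,T),times(R,m)))),  d = d.
Decompose leaf/1: app(Z,X2) = app(1,app(times(d,T),times(R,m))).
Decompose app/2: Z = 1,  X2 = app(times(d,T),times(R,m)).
Bind Z := 1; substituting into the one remaining equation that mentions Z gives: times(leaf(Y),times(M,app(1,1))) = times(leaf(U),times(f(1,d),U)).
Bind X2 := app(times(d,T),times(R,m)); no other remaining equation mentions X2.
Delete trivial equation d = d.
Decompose f/2: times(N,R) = times(m,app(d,d)),  f(R,R) = T.
Decompose times/2: N = m,  R = app(d,d).
Bind N := m; no other remaining equation mentions N.
Bind R := app(d,d); substituting into the one remaining equation that mentions R gives: f(app(d,d),app(d,d)) = T. Substituting into the earlier binding gives X2 := app(times(d,T),times(app(d,d),m)).
Bind T := f(app(d,d),app(d,d)); no other remaining equation mentions T. Substituting into the earlier binding gives X2 := app(times(d,f(app(d,d),app(d,d))),times(app(d,d),m)).
Decompose times/2: leaf(Y) = leaf(U),  times(M,app(1,1)) = times(f(1,d),U).
Decompose leaf/1: Y = U.
Bind Y := U; no other remaining equation mentions Y.
Decompose times/2: M = f(1,d),  app(1,1) = U.
Bind M := f(1,d); no other remaining equation mentions M.
Bind U := app(1,1). Substituting into the earlier binding gives Y := app(1,1).
MGU = { Z ↦ 1, X2 ↦ app(times(d,f(app(d,d),app(d,d))),times(app(d,d),m)), N ↦ m, R ↦ app(d,d), T ↦ f(app(d,d),app(d,d)), Y ↦ app(1,1), M ↦ f(1,d), U ↦ app(1,1) }, so U ↦ app(1,1).

app(1,1)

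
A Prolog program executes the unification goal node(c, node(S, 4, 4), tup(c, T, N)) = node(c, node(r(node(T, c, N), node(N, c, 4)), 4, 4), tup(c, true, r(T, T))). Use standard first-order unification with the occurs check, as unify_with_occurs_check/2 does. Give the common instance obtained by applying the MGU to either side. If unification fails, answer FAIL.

Decompose node/3: c = c,  node(S, 4, 4) = node(r(node(T, c, N), node(N, c, 4)), 4, 4),  tup(c, T, N) = tup(c, true, r(T, T)).
Delete trivial equation c = c.
Decompose node/3: S = r(node(T, c, N), node(N, c, 4)),  4 = 4,  4 = 4.
Bind S := r(node(T, c, N), node(N, c, 4)); no other remaining equation mentions S.
Delete trivial equation 4 = 4.
Delete trivial equation 4 = 4.
Decompose tup/3: c = c,  T = true,  N = r(T, T).
Delete trivial equation c = c.
Bind T := true; substituting into the remaining equation gives: N = r(true, true). Substituting into the earlier binding gives S := r(node(true, c, N), node(N, c, 4)).
Bind N := r(true, true). Substituting into the earlier binding gives S := r(node(true, c, r(true, true)), node(r(true, true), c, 4)).
Applying the MGU to either side gives node(c, node(r(node(true, c, r(true, true)), node(r(true, true), c, 4)), 4, 4), tup(c, true, r(true, true))).

node(c, node(r(node(true, c, r(true, true)), node(r(true, true), c, 4)), 4, 4), tup(c, true, r(true, true)))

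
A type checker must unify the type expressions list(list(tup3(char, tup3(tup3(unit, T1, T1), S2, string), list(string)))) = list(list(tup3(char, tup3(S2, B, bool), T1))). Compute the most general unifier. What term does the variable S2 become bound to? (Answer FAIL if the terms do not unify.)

FAIL

Decompose list/1: list(tup3(char, tup3(tup3(unit, T1, T1), S2, string), list(string))) = list(tup3(char, tup3(S2, B, bool), T1)).
Decompose list/1: tup3(char, tup3(tup3(unit, T1, T1), S2, string), list(string)) = tup3(char, tup3(S2, B, bool), T1).
Decompose tup3/3: char = char,  tup3(tup3(unit, T1, T1), S2, string) = tup3(S2, B, bool),  list(string) = T1.
Delete trivial equation char = char.
Decompose tup3/3: tup3(unit, T1, T1) = S2,  S2 = B,  string = bool.
Bind S2 := tup3(unit, T1, T1); substituting into the one remaining equation that mentions S2 gives: tup3(unit, T1, T1) = B.
Bind B := tup3(unit, T1, T1); no other remaining equation mentions B.
Clash: constants string and bool differ; no unifier exists.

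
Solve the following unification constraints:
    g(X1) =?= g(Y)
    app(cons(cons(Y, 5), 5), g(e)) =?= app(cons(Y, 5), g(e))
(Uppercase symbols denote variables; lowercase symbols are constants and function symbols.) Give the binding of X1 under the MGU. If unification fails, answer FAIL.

Decompose g/1: X1 =?= Y.
Bind X1 := Y; no other remaining equation mentions X1.
Decompose app/2: cons(cons(Y, 5), 5) =?= cons(Y, 5),  g(e) =?= g(e).
Decompose cons/2: cons(Y, 5) =?= Y,  5 =?= 5.
Occurs check fails: Y occurs in cons(Y, 5); the equation Y =?= cons(Y, 5) has no finite solution.

FAIL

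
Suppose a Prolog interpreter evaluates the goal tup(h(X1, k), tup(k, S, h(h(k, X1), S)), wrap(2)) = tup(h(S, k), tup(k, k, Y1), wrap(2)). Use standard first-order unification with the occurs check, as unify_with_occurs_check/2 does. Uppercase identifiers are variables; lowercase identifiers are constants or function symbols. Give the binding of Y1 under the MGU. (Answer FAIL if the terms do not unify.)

h(h(k, k), k)

Decompose tup/3: h(X1, k) = h(S, k),  tup(k, S, h(h(k, X1), S)) = tup(k, k, Y1),  wrap(2) = wrap(2).
Decompose h/2: X1 = S,  k = k.
Bind X1 := S; substituting into the one remaining equation that mentions X1 gives: tup(k, S, h(h(k, S), S)) = tup(k, k, Y1).
Delete trivial equation k = k.
Decompose tup/3: k = k,  S = k,  h(h(k, S), S) = Y1.
Delete trivial equation k = k.
Bind S := k; substituting into the one remaining equation that mentions S gives: h(h(k, k), k) = Y1. Substituting into the earlier binding gives X1 := k.
Bind Y1 := h(h(k, k), k); no other remaining equation mentions Y1.
Delete trivial equation wrap(2) = wrap(2).
MGU = { X1 = k, S = k, Y1 = h(h(k, k), k) }, so Y1 = h(h(k, k), k).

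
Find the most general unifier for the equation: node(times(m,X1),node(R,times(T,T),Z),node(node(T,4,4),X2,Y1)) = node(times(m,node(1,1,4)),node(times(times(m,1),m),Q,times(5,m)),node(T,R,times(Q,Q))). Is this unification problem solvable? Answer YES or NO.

NO

Decompose node/3: times(m,X1) = times(m,node(1,1,4)),  node(R,times(T,T),Z) = node(times(times(m,1),m),Q,times(5,m)),  node(node(T,4,4),X2,Y1) = node(T,R,times(Q,Q)).
Decompose times/2: m = m,  X1 = node(1,1,4).
Delete trivial equation m = m.
Bind X1 := node(1,1,4); no other remaining equation mentions X1.
Decompose node/3: R = times(times(m,1),m),  times(T,T) = Q,  Z = times(5,m).
Bind R := times(times(m,1),m); substituting into the one remaining equation that mentions R gives: node(node(T,4,4),X2,Y1) = node(T,times(times(m,1),m),times(Q,Q)).
Bind Q := times(T,T); substituting into the one remaining equation that mentions Q gives: node(node(T,4,4),X2,Y1) = node(T,times(times(m,1),m),times(times(T,T),times(T,T))).
Bind Z := times(5,m); no other remaining equation mentions Z.
Decompose node/3: node(T,4,4) = T,  X2 = times(times(m,1),m),  Y1 = times(times(T,T),times(T,T)).
Occurs check fails: T occurs in node(T,4,4); the equation T = node(T,4,4) has no finite solution.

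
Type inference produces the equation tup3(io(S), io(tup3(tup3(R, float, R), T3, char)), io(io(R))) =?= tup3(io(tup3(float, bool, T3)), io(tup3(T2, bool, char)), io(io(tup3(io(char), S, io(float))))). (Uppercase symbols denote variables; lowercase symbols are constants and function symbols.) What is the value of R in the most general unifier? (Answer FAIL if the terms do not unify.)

tup3(io(char), tup3(float, bool, bool), io(float))

Decompose tup3/3: io(S) =?= io(tup3(float, bool, T3)),  io(tup3(tup3(R, float, R), T3, char)) =?= io(tup3(T2, bool, char)),  io(io(R)) =?= io(io(tup3(io(char), S, io(float)))).
Decompose io/1: S =?= tup3(float, bool, T3).
Bind S := tup3(float, bool, T3); substituting into the one remaining equation that mentions S gives: io(io(R)) =?= io(io(tup3(io(char), tup3(float, bool, T3), io(float)))).
Decompose io/1: tup3(tup3(R, float, R), T3, char) =?= tup3(T2, bool, char).
Decompose tup3/3: tup3(R, float, R) =?= T2,  T3 =?= bool,  char =?= char.
Bind T2 := tup3(R, float, R); no other remaining equation mentions T2.
Bind T3 := bool; substituting into the one remaining equation that mentions T3 gives: io(io(R)) =?= io(io(tup3(io(char), tup3(float, bool, bool), io(float)))). Substituting into the earlier binding gives S := tup3(float, bool, bool).
Delete trivial equation char =?= char.
Decompose io/1: io(R) =?= io(tup3(io(char), tup3(float, bool, bool), io(float))).
Decompose io/1: R =?= tup3(io(char), tup3(float, bool, bool), io(float)).
Bind R := tup3(io(char), tup3(float, bool, bool), io(float)). Substituting into the earlier binding gives T2 := tup3(tup3(io(char), tup3(float, bool, bool), io(float)), float, tup3(io(char), tup3(float, bool, bool), io(float))).
MGU = { S -> tup3(float, bool, bool), T2 -> tup3(tup3(io(char), tup3(float, bool, bool), io(float)), float, tup3(io(char), tup3(float, bool, bool), io(float))), T3 -> bool, R -> tup3(io(char), tup3(float, bool, bool), io(float)) }, so R -> tup3(io(char), tup3(float, bool, bool), io(float)).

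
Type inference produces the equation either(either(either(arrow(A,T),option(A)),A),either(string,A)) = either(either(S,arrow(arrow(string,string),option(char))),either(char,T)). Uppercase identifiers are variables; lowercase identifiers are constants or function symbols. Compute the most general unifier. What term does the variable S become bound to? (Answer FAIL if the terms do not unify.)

FAIL

Decompose either/2: either(either(arrow(A,T),option(A)),A) = either(S,arrow(arrow(string,string),option(char))),  either(string,A) = either(char,T).
Decompose either/2: either(arrow(A,T),option(A)) = S,  A = arrow(arrow(string,string),option(char)).
Bind S := either(arrow(A,T),option(A)); no other remaining equation mentions S.
Bind A := arrow(arrow(string,string),option(char)); substituting into the remaining equation gives: either(string,arrow(arrow(string,string),option(char))) = either(char,T). Substituting into the earlier binding gives S := either(arrow(arrow(arrow(string,string),option(char)),T),option(arrow(arrow(string,string),option(char)))).
Decompose either/2: string = char,  arrow(arrow(string,string),option(char)) = T.
Clash: constants string and char differ; no unifier exists.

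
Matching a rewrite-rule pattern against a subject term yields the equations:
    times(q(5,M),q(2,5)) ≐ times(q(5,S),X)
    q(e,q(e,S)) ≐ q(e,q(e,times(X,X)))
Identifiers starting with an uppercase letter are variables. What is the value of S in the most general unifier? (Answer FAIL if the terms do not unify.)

Decompose times/2: q(5,M) ≐ q(5,S),  q(2,5) ≐ X.
Decompose q/2: 5 ≐ 5,  M ≐ S.
Delete trivial equation 5 ≐ 5.
Bind M := S; no other remaining equation mentions M.
Bind X := q(2,5); substituting into the remaining equation gives: q(e,q(e,S)) ≐ q(e,q(e,times(q(2,5),q(2,5)))).
Decompose q/2: e ≐ e,  q(e,S) ≐ q(e,times(q(2,5),q(2,5))).
Delete trivial equation e ≐ e.
Decompose q/2: e ≐ e,  S ≐ times(q(2,5),q(2,5)).
Delete trivial equation e ≐ e.
Bind S := times(q(2,5),q(2,5)). Substituting into the earlier binding gives M := times(q(2,5),q(2,5)).
MGU = { M -> times(q(2,5),q(2,5)), X -> q(2,5), S -> times(q(2,5),q(2,5)) }, so S -> times(q(2,5),q(2,5)).

times(q(2,5),q(2,5))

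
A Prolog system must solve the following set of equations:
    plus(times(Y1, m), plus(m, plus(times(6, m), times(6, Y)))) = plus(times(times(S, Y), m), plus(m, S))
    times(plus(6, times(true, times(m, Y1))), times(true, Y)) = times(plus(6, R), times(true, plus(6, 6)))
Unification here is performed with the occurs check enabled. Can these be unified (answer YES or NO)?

YES

Decompose plus/2: times(Y1, m) = times(times(S, Y), m),  plus(m, plus(times(6, m), times(6, Y))) = plus(m, S).
Decompose times/2: Y1 = times(S, Y),  m = m.
Bind Y1 := times(S, Y); substituting into the one remaining equation that mentions Y1 gives: times(plus(6, times(true, times(m, times(S, Y)))), times(true, Y)) = times(plus(6, R), times(true, plus(6, 6))).
Delete trivial equation m = m.
Decompose plus/2: m = m,  plus(times(6, m), times(6, Y)) = S.
Delete trivial equation m = m.
Bind S := plus(times(6, m), times(6, Y)); substituting into the remaining equation gives: times(plus(6, times(true, times(m, times(plus(times(6, m), times(6, Y)), Y)))), times(true, Y)) = times(plus(6, R), times(true, plus(6, 6))). Substituting into the earlier binding gives Y1 := times(plus(times(6, m), times(6, Y)), Y).
Decompose times/2: plus(6, times(true, times(m, times(plus(times(6, m), times(6, Y)), Y)))) = plus(6, R),  times(true, Y) = times(true, plus(6, 6)).
Decompose plus/2: 6 = 6,  times(true, times(m, times(plus(times(6, m), times(6, Y)), Y))) = R.
Delete trivial equation 6 = 6.
Bind R := times(true, times(m, times(plus(times(6, m), times(6, Y)), Y))); no other remaining equation mentions R.
Decompose times/2: true = true,  Y = plus(6, 6).
Delete trivial equation true = true.
Bind Y := plus(6, 6). Substituting into the earlier bindings gives Y1 := times(plus(times(6, m), times(6, plus(6, 6))), plus(6, 6)), S := plus(times(6, m), times(6, plus(6, 6))), R := times(true, times(m, times(plus(times(6, m), times(6, plus(6, 6))), plus(6, 6)))).
No equations remain and no clash or occurs-check failure arose, so a unifier exists.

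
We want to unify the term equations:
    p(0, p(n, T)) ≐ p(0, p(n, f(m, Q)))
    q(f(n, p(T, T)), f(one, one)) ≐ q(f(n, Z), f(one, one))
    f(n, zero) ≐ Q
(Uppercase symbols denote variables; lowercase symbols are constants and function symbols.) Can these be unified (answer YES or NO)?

YES

Decompose p/2: 0 ≐ 0,  p(n, T) ≐ p(n, f(m, Q)).
Delete trivial equation 0 ≐ 0.
Decompose p/2: n ≐ n,  T ≐ f(m, Q).
Delete trivial equation n ≐ n.
Bind T := f(m, Q); substituting into the one remaining equation that mentions T gives: q(f(n, p(f(m, Q), f(m, Q))), f(one, one)) ≐ q(f(n, Z), f(one, one)).
Decompose q/2: f(n, p(f(m, Q), f(m, Q))) ≐ f(n, Z),  f(one, one) ≐ f(one, one).
Decompose f/2: n ≐ n,  p(f(m, Q), f(m, Q)) ≐ Z.
Delete trivial equation n ≐ n.
Bind Z := p(f(m, Q), f(m, Q)); no other remaining equation mentions Z.
Delete trivial equation f(one, one) ≐ f(one, one).
Bind Q := f(n, zero). Substituting into the earlier bindings gives T := f(m, f(n, zero)), Z := p(f(m, f(n, zero)), f(m, f(n, zero))).
No equations remain and no clash or occurs-check failure arose, so a unifier exists.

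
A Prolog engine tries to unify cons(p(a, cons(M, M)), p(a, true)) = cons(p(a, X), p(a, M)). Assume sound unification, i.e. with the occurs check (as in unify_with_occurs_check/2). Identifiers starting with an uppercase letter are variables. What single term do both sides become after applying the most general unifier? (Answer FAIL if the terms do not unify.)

cons(p(a, cons(true, true)), p(a, true))

Decompose cons/2: p(a, cons(M, M)) = p(a, X),  p(a, true) = p(a, M).
Decompose p/2: a = a,  cons(M, M) = X.
Delete trivial equation a = a.
Bind X := cons(M, M); no other remaining equation mentions X.
Decompose p/2: a = a,  true = M.
Delete trivial equation a = a.
Bind M := true. Substituting into the earlier binding gives X := cons(true, true).
Applying the MGU to either side gives cons(p(a, cons(true, true)), p(a, true)).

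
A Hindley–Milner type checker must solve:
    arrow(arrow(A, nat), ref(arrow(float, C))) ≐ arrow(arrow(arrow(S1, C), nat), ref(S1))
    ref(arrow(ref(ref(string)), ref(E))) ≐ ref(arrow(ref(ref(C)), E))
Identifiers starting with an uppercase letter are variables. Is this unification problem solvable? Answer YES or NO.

Decompose arrow/2: arrow(A, nat) ≐ arrow(arrow(S1, C), nat),  ref(arrow(float, C)) ≐ ref(S1).
Decompose arrow/2: A ≐ arrow(S1, C),  nat ≐ nat.
Bind A := arrow(S1, C); no other remaining equation mentions A.
Delete trivial equation nat ≐ nat.
Decompose ref/1: arrow(float, C) ≐ S1.
Bind S1 := arrow(float, C); no other remaining equation mentions S1. Substituting into the earlier binding gives A := arrow(arrow(float, C), C).
Decompose ref/1: arrow(ref(ref(string)), ref(E)) ≐ arrow(ref(ref(C)), E).
Decompose arrow/2: ref(ref(string)) ≐ ref(ref(C)),  ref(E) ≐ E.
Decompose ref/1: ref(string) ≐ ref(C).
Decompose ref/1: string ≐ C.
Bind C := string; no other remaining equation mentions C. Substituting into the earlier bindings gives A := arrow(arrow(float, string), string), S1 := arrow(float, string).
Occurs check fails: E occurs in ref(E); the equation E ≐ ref(E) has no finite solution.

NO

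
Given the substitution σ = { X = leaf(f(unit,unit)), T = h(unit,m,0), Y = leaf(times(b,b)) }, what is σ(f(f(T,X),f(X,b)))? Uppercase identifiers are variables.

f(f(h(unit,m,0),leaf(f(unit,unit))),f(leaf(f(unit,unit)),b))

Replace each occurrence of X with leaf(f(unit,unit)).
Replace each occurrence of T with h(unit,m,0).
Result: f(f(h(unit,m,0),leaf(f(unit,unit))),f(leaf(f(unit,unit)),b)).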